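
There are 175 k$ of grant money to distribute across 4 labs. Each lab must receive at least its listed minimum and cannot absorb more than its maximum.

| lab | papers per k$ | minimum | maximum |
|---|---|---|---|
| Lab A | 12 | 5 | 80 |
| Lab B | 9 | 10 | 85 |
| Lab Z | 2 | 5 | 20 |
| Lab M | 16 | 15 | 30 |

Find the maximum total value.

Meeting every minimum uses 5+10+5+15 = 35 k$, leaving 140.
Highest papers per k$ first: Lab M 16 > Lab A 12 > Lab B 9 > Lab Z 2.
Lab M takes 15 more to reach its cap of 30 ; 125 left.
Lab A takes 75 more to reach its cap of 80 ; 50 left.
Only 50 left; Lab B takes them to reach 60.
Total = 12×80 + 9×60 + 2×5 + 16×30 = 1990.

1990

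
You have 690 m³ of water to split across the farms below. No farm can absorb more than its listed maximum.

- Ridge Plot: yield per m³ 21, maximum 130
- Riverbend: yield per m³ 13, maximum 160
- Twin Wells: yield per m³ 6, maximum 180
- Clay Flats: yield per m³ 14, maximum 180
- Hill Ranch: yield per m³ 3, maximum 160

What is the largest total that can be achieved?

8530

Highest yield per m³ first: Ridge Plot 21 > Clay Flats 14 > Riverbend 13 > Twin Wells 6 > Hill Ranch 3.
Ridge Plot: +130 to 130 (cap) → 560 left.
Give Clay Flats 180 to hit its cap of 180 → 380 left.
Give Riverbend 160 to hit its cap of 160 → 220 left.
Give Twin Wells 180 to hit its cap of 180 → 40 left.
Hill Ranch has room for 160 but only 40 remain, so it gets 40.
Total = 21×130 + 13×160 + 6×180 + 14×180 + 3×40 = 8530.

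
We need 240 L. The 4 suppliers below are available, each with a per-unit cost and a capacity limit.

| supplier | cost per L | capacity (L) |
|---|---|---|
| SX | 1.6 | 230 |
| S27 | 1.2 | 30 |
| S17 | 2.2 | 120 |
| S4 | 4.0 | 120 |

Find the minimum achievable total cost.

Cheapest first:
Take 30 from S27 at 1.2 ; need 210 more.
Take 210 from SX at 1.6 to finish.
S17, S4: unused.
Cost = 30×1.2 + 210×1.6 = 372.

372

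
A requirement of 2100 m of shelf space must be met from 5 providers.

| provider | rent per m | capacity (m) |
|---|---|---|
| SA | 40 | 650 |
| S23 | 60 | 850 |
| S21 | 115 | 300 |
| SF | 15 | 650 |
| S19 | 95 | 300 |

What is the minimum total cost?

83750

Use providers in increasing cost order.
SF (15): use full 650 → 1450 m to go.
SA at 40: take all 650 m → 800 still needed.
S23 (60): take the remaining 800 → done.
S19, S21: unused.
Cost = 650×15 + 650×40 + 800×60 = 83750.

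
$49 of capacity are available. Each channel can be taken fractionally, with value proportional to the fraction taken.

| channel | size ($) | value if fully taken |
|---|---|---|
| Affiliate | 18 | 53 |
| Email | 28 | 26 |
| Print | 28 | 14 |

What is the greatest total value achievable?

80.5

Sort by value density: Affiliate 53/18≈2.94, Email 26/28≈0.929, Print 14/28≈0.5.
Affiliate: take in full, 18 $ for value 53 — 31 left.
Email: take in full, 28 $ for value 26 — 3 left.
Only 3 $ remain; take 3/28 of Print for value 14×3/28 = 1.5.
Total value = 80.5.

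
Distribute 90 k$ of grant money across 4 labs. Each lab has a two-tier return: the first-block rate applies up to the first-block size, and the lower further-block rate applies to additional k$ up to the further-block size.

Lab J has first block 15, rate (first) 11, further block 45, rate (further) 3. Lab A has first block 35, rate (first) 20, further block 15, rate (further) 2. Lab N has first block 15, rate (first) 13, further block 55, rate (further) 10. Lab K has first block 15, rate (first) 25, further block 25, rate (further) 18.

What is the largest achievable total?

1720

Treat each block as its own option and order by rate: Lab K/T1 25 > Lab A/T1 20 > Lab K/T2 18 > Lab N/T1 13 > Lab J/T1 11 > Lab N/T2 10 > Lab J/T2 3 > Lab A/T2 2.
Lab K/T1 (25): +15 ; 75 left.
Lab A T1 at 20: fill all 35 ; 40 left.
Fill Lab K T2 block (25 at 18) ; 15 left.
Lab N/T1 (13): +15 ; 0 left.
Total = 25×15 + 20×35 + 18×25 + 13×15 = 1720.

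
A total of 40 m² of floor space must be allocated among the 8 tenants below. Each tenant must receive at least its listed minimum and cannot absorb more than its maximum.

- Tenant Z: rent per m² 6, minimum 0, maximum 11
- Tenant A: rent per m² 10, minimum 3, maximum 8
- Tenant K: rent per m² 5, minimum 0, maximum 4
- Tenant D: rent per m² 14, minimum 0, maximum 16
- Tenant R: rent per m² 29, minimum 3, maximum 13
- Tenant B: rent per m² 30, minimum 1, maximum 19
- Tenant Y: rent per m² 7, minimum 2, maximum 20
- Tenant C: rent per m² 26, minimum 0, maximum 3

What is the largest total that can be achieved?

1069

Meeting every minimum uses 0+3+0+0+3+1+2+0 = 9 m², leaving 31.
Highest rent per m² first: Tenant B 30 > Tenant R 29 > Tenant C 26 > Tenant D 14 > Tenant A 10 > Tenant Y 7 > Tenant Z 6 > Tenant K 5.
Tenant B takes 18 more to reach its cap of 19 → 13 left.
Tenant R takes 10 more to reach its cap of 13 → 3 left.
Give Tenant C 3 more to hit its cap of 3 → 0 left.
Total = 10×3 + 29×13 + 30×19 + 7×2 + 26×3 = 1069.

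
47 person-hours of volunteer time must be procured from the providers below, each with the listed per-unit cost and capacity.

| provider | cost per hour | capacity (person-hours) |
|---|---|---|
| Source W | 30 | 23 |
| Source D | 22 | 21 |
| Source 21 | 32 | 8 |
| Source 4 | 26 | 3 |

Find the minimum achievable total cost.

Use providers in increasing cost order.
Take 21 from Source D at 22 → need 26 more.
Source 4 at 26: take all 3 person-hours → 23 still needed.
Source W (30): use full 23 → 0 person-hours to go.
Source 21: unused.
Cost = 21×22 + 3×26 + 23×30 = 1230.

1230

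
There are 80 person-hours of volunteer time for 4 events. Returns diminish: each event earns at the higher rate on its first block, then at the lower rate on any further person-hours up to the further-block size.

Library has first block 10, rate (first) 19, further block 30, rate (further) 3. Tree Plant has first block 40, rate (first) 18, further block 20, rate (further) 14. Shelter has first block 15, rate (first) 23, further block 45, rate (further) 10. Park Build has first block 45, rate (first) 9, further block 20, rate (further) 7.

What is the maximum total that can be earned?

Order all 8 blocks by rate: Shelter/tier1 23 > Library/tier1 19 > Tree Plant/tier1 18 > Tree Plant/tier2 14 > Shelter/tier2 10 > Park Build/tier1 9 > Park Build/tier2 7 > Library/tier2 3.
Shelter/tier1 (23): +15 — 65 left.
Library/tier1 (19): +10 — 55 left.
Tree Plant tier1 at 18: fill all 40 — 15 left.
15 remain; put them into Tree Plant tier2 at 14.
Total = 23×15 + 19×10 + 18×40 + 14×15 = 1465.

1465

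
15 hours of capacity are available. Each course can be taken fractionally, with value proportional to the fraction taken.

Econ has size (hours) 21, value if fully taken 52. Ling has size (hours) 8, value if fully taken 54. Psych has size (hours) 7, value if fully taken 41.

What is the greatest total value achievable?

Best value per unit of size first: Ling 54/8≈6.75, Psych 41/7≈5.86, Econ 52/21≈2.48.
Ling: take in full, 8 hours for value 54 ; 7 left.
All 7 hours of Psych fit (value 41) ; 0 remain.
Total value = 95.

95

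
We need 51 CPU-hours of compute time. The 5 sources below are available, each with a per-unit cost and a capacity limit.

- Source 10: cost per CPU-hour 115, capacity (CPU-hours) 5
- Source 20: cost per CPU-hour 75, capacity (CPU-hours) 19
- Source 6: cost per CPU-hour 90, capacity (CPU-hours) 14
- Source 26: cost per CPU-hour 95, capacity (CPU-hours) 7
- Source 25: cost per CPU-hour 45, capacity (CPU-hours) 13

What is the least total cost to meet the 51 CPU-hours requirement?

3745

Fill from the cheapest source first.
Take 13 from Source 25 at 45 — need 38 more.
Source 20 (75): use full 19 — 19 CPU-hours to go.
Source 6 (90): use full 14 — 5 CPU-hours to go.
Source 26 at 95: take 5 of its 7 — requirement met.
Source 10: unused.
Cost = 13×45 + 19×75 + 14×90 + 5×95 = 3745.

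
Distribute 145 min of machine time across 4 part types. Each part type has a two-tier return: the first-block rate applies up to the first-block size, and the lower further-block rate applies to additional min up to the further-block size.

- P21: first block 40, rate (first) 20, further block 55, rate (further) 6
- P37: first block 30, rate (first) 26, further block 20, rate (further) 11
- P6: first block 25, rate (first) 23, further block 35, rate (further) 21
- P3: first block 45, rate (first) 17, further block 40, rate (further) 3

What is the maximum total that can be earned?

3145

Treat each block as its own option and order by rate: P37/first 26 > P6/first 23 > P6/second 21 > P21/first 20 > P3/first 17 > P37/second 11 > P21/second 6 > P3/second 3.
P37 first at 26: fill all 30 — 115 left.
Fill P6 first block (25 at 23) — 90 left.
P6/second (21): +35 — 55 left.
Fill P21 first block (40 at 20) — 15 left.
P3/first: +15 of 45 at 17; pool empty.
Total = 26×30 + 23×25 + 21×35 + 20×40 + 17×15 = 3145.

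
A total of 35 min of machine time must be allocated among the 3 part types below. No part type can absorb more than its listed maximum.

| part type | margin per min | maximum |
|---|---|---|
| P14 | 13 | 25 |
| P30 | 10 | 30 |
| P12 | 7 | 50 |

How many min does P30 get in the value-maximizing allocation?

10

Order the part types by margin per min: P14 13 > P30 10 > P12 7.
P14 takes 25 to reach its cap of 25 → 10 left.
P30: +10 (room for 30) → 10. Pool exhausted.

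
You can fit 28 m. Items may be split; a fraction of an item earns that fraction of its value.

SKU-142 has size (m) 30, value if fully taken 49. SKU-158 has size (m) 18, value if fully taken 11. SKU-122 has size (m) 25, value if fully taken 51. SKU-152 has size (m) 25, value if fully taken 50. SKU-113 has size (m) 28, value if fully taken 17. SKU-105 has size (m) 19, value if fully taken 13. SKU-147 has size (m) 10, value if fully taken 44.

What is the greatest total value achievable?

80.72

Sort by value density: SKU-147 44/10≈4.4, SKU-122 51/25≈2.04, SKU-152 50/25≈2, SKU-142 49/30≈1.63, SKU-105 13/19≈0.684, SKU-158 11/18≈0.611, SKU-113 17/28≈0.607.
SKU-147: take in full, 10 m for value 44 — 18 left.
18 m left: a 18/25 share of SKU-122 gives 51×18/25 = 36.72.
Total value = 80.72.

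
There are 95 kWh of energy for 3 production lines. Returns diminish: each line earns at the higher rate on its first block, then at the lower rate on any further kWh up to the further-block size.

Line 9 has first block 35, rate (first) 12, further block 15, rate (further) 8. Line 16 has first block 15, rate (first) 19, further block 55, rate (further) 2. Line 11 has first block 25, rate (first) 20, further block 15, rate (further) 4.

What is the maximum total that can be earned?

1345

Treat each block as its own option and order by rate: Line 11/tier1 20 > Line 16/tier1 19 > Line 9/tier1 12 > Line 9/tier2 8 > Line 11/tier2 4 > Line 16/tier2 2.
Line 11 tier1 at 20: fill all 25 → 70 left.
Fill Line 16 tier1 block (15 at 19) → 55 left.
Line 9 tier1 at 12: fill all 35 → 20 left.
Line 9/tier2 (8): +15 → 5 left.
5 remain; put them into Line 11 tier2 at 4.
Total = 20×25 + 19×15 + 12×35 + 8×15 + 4×5 = 1345.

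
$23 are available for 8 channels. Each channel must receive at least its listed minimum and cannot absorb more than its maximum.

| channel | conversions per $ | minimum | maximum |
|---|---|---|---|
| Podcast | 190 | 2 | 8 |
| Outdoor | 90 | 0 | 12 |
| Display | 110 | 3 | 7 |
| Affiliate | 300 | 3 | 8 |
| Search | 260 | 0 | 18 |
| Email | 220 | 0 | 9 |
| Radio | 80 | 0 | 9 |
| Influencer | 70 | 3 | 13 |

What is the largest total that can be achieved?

5140

Meeting every minimum uses 2+0+3+3+0+0+0+3 = 11 $, leaving 12.
Highest conversions per $ first: Affiliate 300 > Search 260 > Email 220 > Podcast 190 > Display 110 > Outdoor 90 > Radio 80 > Influencer 70.
Give Affiliate 5 more to hit its cap of 8 → 7 left.
Search: +7 (room for 18) → 7. Pool exhausted.
Total = 190×2 + 110×3 + 300×8 + 260×7 + 70×3 = 5140.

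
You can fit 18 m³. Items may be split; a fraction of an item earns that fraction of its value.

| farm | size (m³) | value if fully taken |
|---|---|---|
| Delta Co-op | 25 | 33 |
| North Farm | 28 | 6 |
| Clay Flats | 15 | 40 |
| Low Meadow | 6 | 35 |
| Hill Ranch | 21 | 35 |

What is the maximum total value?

Sort by value density: Low Meadow 35/6≈5.83, Clay Flats 40/15≈2.67, Hill Ranch 35/21≈1.67, Delta Co-op 33/25≈1.32, North Farm 6/28≈0.214.
All 6 m³ of Low Meadow fit (value 35) ; 12 remain.
Only 12 m³ remain; take 12/15 of Clay Flats for value 40×12/15 = 32.
Total value = 67.

67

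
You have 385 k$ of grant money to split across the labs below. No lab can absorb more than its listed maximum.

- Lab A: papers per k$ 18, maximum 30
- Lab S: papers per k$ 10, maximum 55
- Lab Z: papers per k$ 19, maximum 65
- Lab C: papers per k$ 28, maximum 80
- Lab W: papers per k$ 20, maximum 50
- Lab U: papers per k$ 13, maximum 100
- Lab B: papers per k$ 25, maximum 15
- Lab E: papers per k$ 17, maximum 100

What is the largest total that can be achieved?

Order the labs by papers per k$: Lab C 28 > Lab B 25 > Lab W 20 > Lab Z 19 > Lab A 18 > Lab E 17 > Lab U 13 > Lab S 10.
Lab C: +80 to 80 (cap) → 305 left.
Lab B takes 15 to reach its cap of 15 → 290 left.
Lab W takes 50 to reach its cap of 50 → 240 left.
Give Lab Z 65 to hit its cap of 65 → 175 left.
Give Lab A 30 to hit its cap of 30 → 145 left.
Give Lab E 100 to hit its cap of 100 → 45 left.
Lab U has room for 100 but only 45 remain, so it gets 45.
Total = 18×30 + 19×65 + 28×80 + 20×50 + 13×45 + 25×15 + 17×100 = 7675.

7675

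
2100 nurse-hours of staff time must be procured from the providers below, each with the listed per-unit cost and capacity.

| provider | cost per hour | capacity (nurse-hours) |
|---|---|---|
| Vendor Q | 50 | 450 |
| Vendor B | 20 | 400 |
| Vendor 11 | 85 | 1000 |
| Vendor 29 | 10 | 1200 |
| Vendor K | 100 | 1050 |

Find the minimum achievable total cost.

Use providers in increasing cost order.
Vendor 29 (10): use full 1200 ; 900 nurse-hours to go.
Vendor B (20): use full 400 ; 500 nurse-hours to go.
Vendor Q (50): use full 450 ; 50 nurse-hours to go.
Vendor 11 (85): take the remaining 50 ; done.
Vendor K: unused.
Cost = 1200×10 + 400×20 + 450×50 + 50×85 = 46750.

46750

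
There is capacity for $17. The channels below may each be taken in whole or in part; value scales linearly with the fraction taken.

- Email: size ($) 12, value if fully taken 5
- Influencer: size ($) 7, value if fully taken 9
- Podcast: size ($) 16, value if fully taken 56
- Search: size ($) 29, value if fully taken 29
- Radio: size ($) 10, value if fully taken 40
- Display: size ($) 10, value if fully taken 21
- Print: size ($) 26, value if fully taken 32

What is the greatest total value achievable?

Sort by value density: Radio 40/10≈4, Podcast 56/16≈3.5, Display 21/10≈2.1, Influencer 9/7≈1.29, Print 32/26≈1.23, Search 29/29≈1, Email 5/12≈0.417.
Radio: take in full, 10 $ for value 40 ; 7 left.
Fill the last 7 $ with part of Podcast: 7/16 of it earns 24.5.
Total value = 64.5.

64.5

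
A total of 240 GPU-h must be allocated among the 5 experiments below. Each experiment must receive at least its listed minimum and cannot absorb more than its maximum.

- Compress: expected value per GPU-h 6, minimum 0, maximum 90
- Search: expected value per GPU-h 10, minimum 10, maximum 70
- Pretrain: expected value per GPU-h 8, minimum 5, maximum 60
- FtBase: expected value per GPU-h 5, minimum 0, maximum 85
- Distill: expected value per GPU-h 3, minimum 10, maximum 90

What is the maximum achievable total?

Meeting every minimum uses 0+10+5+0+10 = 25 GPU-h, leaving 215.
Order the experiments by expected value per GPU-h: Search 10 > Pretrain 8 > Compress 6 > FtBase 5 > Distill 3.
Search: +60 to 70 (cap) ; 155 left.
Pretrain takes 55 more to reach its cap of 60 ; 100 left.
Compress takes 90 more to reach its cap of 90 ; 10 left.
Only 10 left; FtBase takes them to reach 10.
Total = 6×90 + 10×70 + 8×60 + 5×10 + 3×10 = 1800.

1800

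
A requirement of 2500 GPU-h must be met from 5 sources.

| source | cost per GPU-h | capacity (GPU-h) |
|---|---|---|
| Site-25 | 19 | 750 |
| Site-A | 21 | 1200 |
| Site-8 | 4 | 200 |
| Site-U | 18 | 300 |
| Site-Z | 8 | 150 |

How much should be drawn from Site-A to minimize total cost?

Use sources in increasing cost order.
Take 200 from Site-8 at 4 ; need 2300 more.
Site-Z (8): use full 150 ; 2150 GPU-h to go.
Site-U at 18: take all 300 GPU-h ; 1850 still needed.
Take 750 from Site-25 at 19 ; need 1100 more.
Site-A at 21: take 1100 of its 1200 ; requirement met.

1100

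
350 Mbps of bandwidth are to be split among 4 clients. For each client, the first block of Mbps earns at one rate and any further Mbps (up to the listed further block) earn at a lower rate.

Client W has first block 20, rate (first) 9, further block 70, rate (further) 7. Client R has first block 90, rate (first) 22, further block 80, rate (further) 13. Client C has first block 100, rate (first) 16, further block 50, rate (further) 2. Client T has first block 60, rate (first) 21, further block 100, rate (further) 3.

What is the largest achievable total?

Order all 8 blocks by rate: Client R/T1 22 > Client T/T1 21 > Client C/T1 16 > Client R/T2 13 > Client W/T1 9 > Client W/T2 7 > Client T/T2 3 > Client C/T2 2.
Client R T1 at 22: fill all 90 ; 260 left.
Client T T1 at 21: fill all 60 ; 200 left.
Client C T1 at 16: fill all 100 ; 100 left.
Fill Client R T2 block (80 at 13) ; 20 left.
Client W/T1 (9): +20 ; 0 left.
Total = 22×90 + 21×60 + 16×100 + 13×80 + 9×20 = 6060.

6060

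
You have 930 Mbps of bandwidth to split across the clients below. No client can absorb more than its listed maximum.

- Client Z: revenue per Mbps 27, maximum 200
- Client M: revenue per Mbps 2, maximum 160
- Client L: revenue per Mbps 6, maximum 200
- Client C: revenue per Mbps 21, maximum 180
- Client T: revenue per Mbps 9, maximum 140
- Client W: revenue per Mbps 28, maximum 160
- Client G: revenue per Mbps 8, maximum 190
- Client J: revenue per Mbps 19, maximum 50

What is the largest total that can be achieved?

17450

Order the clients by revenue per Mbps: Client W 28 > Client Z 27 > Client C 21 > Client J 19 > Client T 9 > Client G 8 > Client L 6 > Client M 2.
Give Client W 160 to hit its cap of 160 ; 770 left.
Client Z: +200 to 200 (cap) ; 570 left.
Client C takes 180 to reach its cap of 180 ; 390 left.
Give Client J 50 to hit its cap of 50 ; 340 left.
Client T: +140 to 140 (cap) ; 200 left.
Client G takes 190 to reach its cap of 190 ; 10 left.
Client L has room for 200 but only 10 remain, so it gets 10.
Total = 27×200 + 6×10 + 21×180 + 9×140 + 28×160 + 8×190 + 19×50 = 17450.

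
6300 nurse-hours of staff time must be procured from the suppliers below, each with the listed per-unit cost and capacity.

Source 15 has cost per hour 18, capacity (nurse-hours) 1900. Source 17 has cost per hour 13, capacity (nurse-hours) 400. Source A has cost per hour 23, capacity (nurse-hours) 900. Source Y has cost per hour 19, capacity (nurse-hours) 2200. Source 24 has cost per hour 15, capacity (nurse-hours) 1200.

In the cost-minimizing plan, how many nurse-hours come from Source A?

Use suppliers in increasing cost order.
Take 400 from Source 17 at 13 → need 5900 more.
Source 24 (15): use full 1200 → 4700 nurse-hours to go.
Take 1900 from Source 15 at 18 → need 2800 more.
Source Y (19): use full 2200 → 600 nurse-hours to go.
Source A (23): take the remaining 600 → done.

600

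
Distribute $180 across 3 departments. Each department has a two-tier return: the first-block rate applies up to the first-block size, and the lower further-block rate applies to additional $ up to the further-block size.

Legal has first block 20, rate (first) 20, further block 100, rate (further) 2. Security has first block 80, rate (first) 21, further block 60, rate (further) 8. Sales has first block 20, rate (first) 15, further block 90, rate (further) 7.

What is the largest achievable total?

Order all 6 blocks by rate: Security/T1 21 > Legal/T1 20 > Sales/T1 15 > Security/T2 8 > Sales/T2 7 > Legal/T2 2.
Security/T1 (21): +80 — 100 left.
Legal/T1 (20): +20 — 80 left.
Sales T1 at 15: fill all 20 — 60 left.
Fill Security T2 block (60 at 8) — 0 left.
Total = 21×80 + 20×20 + 15×20 + 8×60 = 2860.

2860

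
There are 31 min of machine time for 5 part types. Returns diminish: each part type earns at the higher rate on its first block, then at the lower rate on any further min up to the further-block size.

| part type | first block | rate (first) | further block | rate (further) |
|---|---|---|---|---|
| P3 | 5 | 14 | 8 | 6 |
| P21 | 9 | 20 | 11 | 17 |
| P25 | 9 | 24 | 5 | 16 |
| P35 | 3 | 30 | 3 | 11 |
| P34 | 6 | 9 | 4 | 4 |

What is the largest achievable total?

656

Rank every tier by rate: P35/tier1 30 > P25/tier1 24 > P21/tier1 20 > P21/tier2 17 > P25/tier2 16 > P3/tier1 14 > P35/tier2 11 > P34/tier1 9 > P3/tier2 6 > P34/tier2 4.
Fill P35 tier1 block (3 at 30) → 28 left.
Fill P25 tier1 block (9 at 24) → 19 left.
P21 tier1 at 20: fill all 9 → 10 left.
P21/tier2: +10 of 11 at 17; pool empty.
Total = 30×3 + 24×9 + 20×9 + 17×10 = 656.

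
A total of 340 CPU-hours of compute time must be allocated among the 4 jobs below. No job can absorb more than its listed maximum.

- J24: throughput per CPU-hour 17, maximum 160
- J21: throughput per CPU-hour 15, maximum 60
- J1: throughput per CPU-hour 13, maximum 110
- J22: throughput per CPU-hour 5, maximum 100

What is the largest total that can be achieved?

Highest throughput per CPU-hour first: J24 17 > J21 15 > J1 13 > J22 5.
Give J24 160 to hit its cap of 160 — 180 left.
J21: +60 to 60 (cap) — 120 left.
Give J1 110 to hit its cap of 110 — 10 left.
J22 has room for 100 but only 10 remain, so it gets 10.
Total = 17×160 + 15×60 + 13×110 + 5×10 = 5100.

5100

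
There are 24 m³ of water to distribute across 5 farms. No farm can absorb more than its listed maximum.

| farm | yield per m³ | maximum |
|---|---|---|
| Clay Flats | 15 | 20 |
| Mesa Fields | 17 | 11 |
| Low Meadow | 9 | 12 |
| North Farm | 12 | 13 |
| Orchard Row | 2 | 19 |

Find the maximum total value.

Highest yield per m³ first: Mesa Fields 17 > Clay Flats 15 > North Farm 12 > Low Meadow 9 > Orchard Row 2.
Mesa Fields takes 11 to reach its cap of 11 → 13 left.
Only 13 left; Clay Flats takes them to reach 13.
Total = 15×13 + 17×11 = 382.

382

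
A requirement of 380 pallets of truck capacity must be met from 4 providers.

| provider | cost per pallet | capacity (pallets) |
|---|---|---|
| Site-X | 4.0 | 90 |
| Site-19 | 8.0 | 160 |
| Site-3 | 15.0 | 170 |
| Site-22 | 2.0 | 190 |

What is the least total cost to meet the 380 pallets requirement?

Use providers in increasing cost order.
Take 190 from Site-22 at 2.0 → need 190 more.
Site-X at 4.0: take all 90 pallets → 100 still needed.
Site-19 at 8.0: take 100 of its 160 → requirement met.
Site-3: unused.
Cost = 190×2.0 + 90×4.0 + 100×8.0 = 1540.

1540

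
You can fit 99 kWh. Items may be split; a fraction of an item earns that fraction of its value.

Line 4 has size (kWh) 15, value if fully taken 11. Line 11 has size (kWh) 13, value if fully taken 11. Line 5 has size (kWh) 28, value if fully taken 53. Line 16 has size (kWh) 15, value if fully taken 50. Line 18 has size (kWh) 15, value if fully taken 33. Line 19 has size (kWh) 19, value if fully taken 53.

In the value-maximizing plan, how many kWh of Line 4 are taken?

Rank by value-to-size ratio: Line 16 50/15≈3.33, Line 19 53/19≈2.79, Line 18 33/15≈2.2, Line 5 53/28≈1.89, Line 11 11/13≈0.846, Line 4 11/15≈0.733.
Line 16: take in full, 15 kWh for value 50 → 84 left.
Take all of Line 19 (19 kWh, value 53) → 65 kWh left.
Take all of Line 18 (15 kWh, value 33) → 50 kWh left.
All 28 kWh of Line 5 fit (value 53) → 22 remain.
Line 11: take in full, 13 kWh for value 11 → 9 left.
9 kWh left: a 9/15 share of Line 4 gives 11×9/15 = 6.6.

9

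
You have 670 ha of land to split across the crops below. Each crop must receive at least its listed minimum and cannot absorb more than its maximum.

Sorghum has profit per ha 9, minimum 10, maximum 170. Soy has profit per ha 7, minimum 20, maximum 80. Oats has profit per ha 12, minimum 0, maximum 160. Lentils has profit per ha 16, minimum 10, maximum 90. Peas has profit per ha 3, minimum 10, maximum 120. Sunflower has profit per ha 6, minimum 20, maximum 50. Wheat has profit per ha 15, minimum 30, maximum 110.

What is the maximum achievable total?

Meeting every minimum uses 10+20+0+10+10+20+30 = 100 ha, leaving 570.
Order the crops by profit per ha: Lentils 16 > Wheat 15 > Oats 12 > Sorghum 9 > Soy 7 > Sunflower 6 > Peas 3.
Lentils takes 80 more to reach its cap of 90 — 490 left.
Wheat: +80 to 110 (cap) — 410 left.
Oats: +160 to 160 (cap) — 250 left.
Sorghum: +160 to 170 (cap) — 90 left.
Give Soy 60 more to hit its cap of 80 — 30 left.
Sunflower: +30 to 50 (cap) — 0 left.
Total = 9×170 + 7×80 + 12×160 + 16×90 + 3×10 + 6×50 + 15×110 = 7430.

7430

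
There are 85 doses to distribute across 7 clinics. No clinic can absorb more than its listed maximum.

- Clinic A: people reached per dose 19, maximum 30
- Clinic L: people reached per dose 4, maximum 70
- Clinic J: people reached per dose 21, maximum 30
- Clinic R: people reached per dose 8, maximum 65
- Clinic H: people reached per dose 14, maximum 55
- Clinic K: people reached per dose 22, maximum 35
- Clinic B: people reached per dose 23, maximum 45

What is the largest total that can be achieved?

1910

Rank by people reached per dose: Clinic B 23 > Clinic K 22 > Clinic J 21 > Clinic A 19 > Clinic H 14 > Clinic R 8 > Clinic L 4.
Give Clinic B 45 to hit its cap of 45 — 40 left.
Give Clinic K 35 to hit its cap of 35 — 5 left.
Clinic J: +5 (room for 30) → 5. Pool exhausted.
Total = 21×5 + 22×35 + 23×45 = 1910.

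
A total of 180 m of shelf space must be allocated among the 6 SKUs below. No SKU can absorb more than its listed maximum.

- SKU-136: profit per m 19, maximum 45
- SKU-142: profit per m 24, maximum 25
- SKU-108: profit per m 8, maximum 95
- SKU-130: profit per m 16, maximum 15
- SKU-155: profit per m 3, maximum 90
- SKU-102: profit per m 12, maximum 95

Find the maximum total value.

2835

Order the SKUs by profit per m: SKU-142 24 > SKU-136 19 > SKU-130 16 > SKU-102 12 > SKU-108 8 > SKU-155 3.
Give SKU-142 25 to hit its cap of 25 — 155 left.
SKU-136 takes 45 to reach its cap of 45 — 110 left.
SKU-130 takes 15 to reach its cap of 15 — 95 left.
Give SKU-102 95 to hit its cap of 95 — 0 left.
Total = 19×45 + 24×25 + 16×15 + 12×95 = 2835.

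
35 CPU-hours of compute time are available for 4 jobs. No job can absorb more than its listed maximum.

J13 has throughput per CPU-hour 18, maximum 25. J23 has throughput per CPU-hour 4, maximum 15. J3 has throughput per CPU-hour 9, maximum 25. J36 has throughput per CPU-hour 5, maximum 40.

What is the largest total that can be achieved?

Highest throughput per CPU-hour first: J13 18 > J3 9 > J36 5 > J23 4.
J13 takes 25 to reach its cap of 25 ; 10 left.
J3 has room for 25 but only 10 remain, so it gets 10.
Total = 18×25 + 9×10 = 540.

540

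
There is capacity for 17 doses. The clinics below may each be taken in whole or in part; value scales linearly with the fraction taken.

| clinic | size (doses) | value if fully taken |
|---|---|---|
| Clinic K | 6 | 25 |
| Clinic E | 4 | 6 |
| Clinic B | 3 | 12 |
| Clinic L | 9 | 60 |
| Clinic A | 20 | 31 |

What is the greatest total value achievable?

Best value per unit of size first: Clinic L 60/9≈6.67, Clinic K 25/6≈4.17, Clinic B 12/3≈4, Clinic A 31/20≈1.55, Clinic E 6/4≈1.5.
Clinic L: take in full, 9 doses for value 60 → 8 left.
Take all of Clinic K (6 doses, value 25) → 2 doses left.
2 doses left: a 2/3 share of Clinic B gives 12×2/3 = 8.
Total value = 93.

93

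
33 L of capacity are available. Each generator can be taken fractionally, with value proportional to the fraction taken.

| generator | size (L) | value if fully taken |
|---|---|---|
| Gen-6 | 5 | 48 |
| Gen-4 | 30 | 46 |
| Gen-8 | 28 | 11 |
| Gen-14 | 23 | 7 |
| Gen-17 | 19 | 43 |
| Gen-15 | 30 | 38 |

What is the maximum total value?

104.8

Best value per unit of size first: Gen-6 48/5≈9.6, Gen-17 43/19≈2.26, Gen-4 46/30≈1.53, Gen-15 38/30≈1.27, Gen-8 11/28≈0.393, Gen-14 7/23≈0.304.
All 5 L of Gen-6 fit (value 48) → 28 remain.
All 19 L of Gen-17 fit (value 43) → 9 remain.
Fill the last 9 L with part of Gen-4: 9/30 of it earns 13.8.
Total value = 104.8.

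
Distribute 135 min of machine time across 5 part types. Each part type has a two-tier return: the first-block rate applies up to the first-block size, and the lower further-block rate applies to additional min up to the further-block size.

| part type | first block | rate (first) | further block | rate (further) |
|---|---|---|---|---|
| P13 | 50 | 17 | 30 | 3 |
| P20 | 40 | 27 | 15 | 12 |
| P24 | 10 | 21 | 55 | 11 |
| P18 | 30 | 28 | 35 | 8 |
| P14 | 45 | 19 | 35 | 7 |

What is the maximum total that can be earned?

3155

Rank every tier by rate: P18/tier1 28 > P20/tier1 27 > P24/tier1 21 > P14/tier1 19 > P13/tier1 17 > P20/tier2 12 > P24/tier2 11 > P18/tier2 8 > P14/tier2 7 > P13/tier2 3.
P18 tier1 at 28: fill all 30 → 105 left.
P20 tier1 at 27: fill all 40 → 65 left.
P24/tier1 (21): +10 → 55 left.
P14 tier1 at 19: fill all 45 → 10 left.
10 remain; put them into P13 tier1 at 17.
Total = 28×30 + 27×40 + 21×10 + 19×45 + 17×10 = 3155.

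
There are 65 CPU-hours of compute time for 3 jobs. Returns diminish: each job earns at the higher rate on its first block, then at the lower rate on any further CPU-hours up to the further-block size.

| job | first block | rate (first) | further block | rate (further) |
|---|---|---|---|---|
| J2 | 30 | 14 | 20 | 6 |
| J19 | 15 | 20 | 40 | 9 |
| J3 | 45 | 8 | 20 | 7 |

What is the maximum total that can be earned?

Order all 6 blocks by rate: J19/first 20 > J2/first 14 > J19/second 9 > J3/first 8 > J3/second 7 > J2/second 6.
J19 first at 20: fill all 15 ; 50 left.
J2 first at 14: fill all 30 ; 20 left.
20 remain; put them into J19 second at 9.
Total = 20×15 + 14×30 + 9×20 = 900.

900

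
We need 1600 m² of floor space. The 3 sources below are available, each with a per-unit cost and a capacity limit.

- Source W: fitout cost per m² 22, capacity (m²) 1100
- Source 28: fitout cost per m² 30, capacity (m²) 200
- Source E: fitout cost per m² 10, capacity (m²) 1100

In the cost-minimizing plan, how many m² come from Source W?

Fill from the cheapest source first.
Take 1100 from Source E at 10 — need 500 more.
Source W at 22: take 500 of its 1100 — requirement met.
Source 28: unused.

500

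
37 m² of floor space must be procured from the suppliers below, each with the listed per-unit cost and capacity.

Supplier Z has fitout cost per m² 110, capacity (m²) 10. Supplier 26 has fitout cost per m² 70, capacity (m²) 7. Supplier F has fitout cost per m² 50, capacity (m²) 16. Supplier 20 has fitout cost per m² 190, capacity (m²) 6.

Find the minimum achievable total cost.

3150

Fill from the cheapest supplier first.
Take 16 from Supplier F at 50 ; need 21 more.
Supplier 26 (70): use full 7 ; 14 m² to go.
Supplier Z at 110: take all 10 m² ; 4 still needed.
Supplier 20 (190): take the remaining 4 ; done.
Cost = 16×50 + 7×70 + 10×110 + 4×190 = 3150.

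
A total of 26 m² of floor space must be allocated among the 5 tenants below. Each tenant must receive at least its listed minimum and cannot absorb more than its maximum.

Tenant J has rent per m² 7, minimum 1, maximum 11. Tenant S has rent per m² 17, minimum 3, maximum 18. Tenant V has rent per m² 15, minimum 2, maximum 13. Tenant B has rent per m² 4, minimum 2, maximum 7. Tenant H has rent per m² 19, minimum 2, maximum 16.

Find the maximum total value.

434

Meeting every minimum uses 1+3+2+2+2 = 10 m², leaving 16.
Highest rent per m² first: Tenant H 19 > Tenant S 17 > Tenant V 15 > Tenant J 7 > Tenant B 4.
Tenant H: +14 to 16 (cap) → 2 left.
Tenant S has room for 15 more but only 2 remain, so it gets 5.
Total = 7×1 + 17×5 + 15×2 + 4×2 + 19×16 = 434.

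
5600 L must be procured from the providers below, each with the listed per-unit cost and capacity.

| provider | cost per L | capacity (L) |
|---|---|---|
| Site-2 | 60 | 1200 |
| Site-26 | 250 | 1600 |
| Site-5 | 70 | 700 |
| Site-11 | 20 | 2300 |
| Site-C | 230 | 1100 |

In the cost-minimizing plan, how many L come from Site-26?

300

Use providers in increasing cost order.
Site-11 (20): use full 2300 — 3300 L to go.
Site-2 at 60: take all 1200 L — 2100 still needed.
Take 700 from Site-5 at 70 — need 1400 more.
Site-C at 230: take all 1100 L — 300 still needed.
Site-26 at 250: take 300 of its 1600 — requirement met.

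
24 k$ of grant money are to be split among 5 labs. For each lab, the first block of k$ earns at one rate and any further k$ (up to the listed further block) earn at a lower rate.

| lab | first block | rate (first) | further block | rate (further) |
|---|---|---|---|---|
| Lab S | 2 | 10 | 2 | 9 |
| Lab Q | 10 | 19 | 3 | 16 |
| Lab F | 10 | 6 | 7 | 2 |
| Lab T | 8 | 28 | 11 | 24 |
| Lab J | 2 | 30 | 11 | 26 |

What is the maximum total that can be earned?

642

Order all 10 blocks by rate: Lab J/first 30 > Lab T/first 28 > Lab J/second 26 > Lab T/second 24 > Lab Q/first 19 > Lab Q/second 16 > Lab S/first 10 > Lab S/second 9 > Lab F/first 6 > Lab F/second 2.
Lab J/first (30): +2 → 22 left.
Lab T/first (28): +8 → 14 left.
Lab J second at 26: fill all 11 → 3 left.
3 remain; put them into Lab T second at 24.
Total = 30×2 + 28×8 + 26×11 + 24×3 = 642.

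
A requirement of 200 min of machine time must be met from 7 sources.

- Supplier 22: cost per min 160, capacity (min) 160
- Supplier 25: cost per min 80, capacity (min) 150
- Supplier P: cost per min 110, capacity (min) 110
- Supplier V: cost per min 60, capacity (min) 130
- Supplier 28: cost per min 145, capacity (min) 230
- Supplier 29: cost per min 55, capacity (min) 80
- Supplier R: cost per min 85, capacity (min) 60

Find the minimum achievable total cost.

11600

Use sources in increasing cost order.
Supplier 29 (55): use full 80 — 120 min to go.
Supplier V at 60: take 120 of its 130 — requirement met.
Supplier 25, Supplier R, Supplier P, Supplier 28, Supplier 22: unused.
Cost = 80×55 + 120×60 = 11600.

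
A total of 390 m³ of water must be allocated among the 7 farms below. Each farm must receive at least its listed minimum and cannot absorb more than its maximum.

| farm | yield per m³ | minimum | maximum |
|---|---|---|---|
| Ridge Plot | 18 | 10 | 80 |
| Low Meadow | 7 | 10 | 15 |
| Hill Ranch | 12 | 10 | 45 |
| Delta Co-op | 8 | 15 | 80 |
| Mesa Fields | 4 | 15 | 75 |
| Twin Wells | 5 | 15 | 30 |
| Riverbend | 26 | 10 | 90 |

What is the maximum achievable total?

5415

Meeting every minimum uses 10+10+10+15+15+15+10 = 85 m³, leaving 305.
Rank by yield per m³: Riverbend 26 > Ridge Plot 18 > Hill Ranch 12 > Delta Co-op 8 > Low Meadow 7 > Twin Wells 5 > Mesa Fields 4.
Riverbend takes 80 more to reach its cap of 90 ; 225 left.
Give Ridge Plot 70 more to hit its cap of 80 ; 155 left.
Hill Ranch takes 35 more to reach its cap of 45 ; 120 left.
Delta Co-op takes 65 more to reach its cap of 80 ; 55 left.
Give Low Meadow 5 more to hit its cap of 15 ; 50 left.
Give Twin Wells 15 more to hit its cap of 30 ; 35 left.
Only 35 left; Mesa Fields takes them to reach 50.
Total = 18×80 + 7×15 + 12×45 + 8×80 + 4×50 + 5×30 + 26×90 = 5415.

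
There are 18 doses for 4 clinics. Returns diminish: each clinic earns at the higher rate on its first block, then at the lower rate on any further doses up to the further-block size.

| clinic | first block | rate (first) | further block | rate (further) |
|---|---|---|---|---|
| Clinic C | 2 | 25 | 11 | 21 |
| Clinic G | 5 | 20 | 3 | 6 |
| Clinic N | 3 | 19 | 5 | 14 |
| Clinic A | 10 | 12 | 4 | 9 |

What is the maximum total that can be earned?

381

Rank every tier by rate: Clinic C/first 25 > Clinic C/second 21 > Clinic G/first 20 > Clinic N/first 19 > Clinic N/second 14 > Clinic A/first 12 > Clinic A/second 9 > Clinic G/second 6.
Clinic C/first (25): +2 — 16 left.
Clinic C/second (21): +11 — 5 left.
Fill Clinic G first block (5 at 20) — 0 left.
Total = 25×2 + 21×11 + 20×5 = 381.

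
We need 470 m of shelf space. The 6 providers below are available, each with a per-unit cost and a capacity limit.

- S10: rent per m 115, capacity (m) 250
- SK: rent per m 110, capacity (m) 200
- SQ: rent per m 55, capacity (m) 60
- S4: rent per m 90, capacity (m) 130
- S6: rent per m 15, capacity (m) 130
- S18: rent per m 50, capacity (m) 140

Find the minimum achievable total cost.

25050

Use providers in increasing cost order.
S6 at 15: take all 130 m ; 340 still needed.
S18 (50): use full 140 ; 200 m to go.
SQ (55): use full 60 ; 140 m to go.
Take 130 from S4 at 90 ; need 10 more.
Take 10 from SK at 110 to finish.
S10: unused.
Cost = 130×15 + 140×50 + 60×55 + 130×90 + 10×110 = 25050.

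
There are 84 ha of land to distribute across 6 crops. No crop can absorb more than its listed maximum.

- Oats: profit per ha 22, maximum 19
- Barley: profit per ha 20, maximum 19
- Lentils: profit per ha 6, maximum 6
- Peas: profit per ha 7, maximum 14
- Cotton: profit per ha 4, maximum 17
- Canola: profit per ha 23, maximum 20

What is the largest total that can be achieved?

1416

Highest profit per ha first: Canola 23 > Oats 22 > Barley 20 > Peas 7 > Lentils 6 > Cotton 4.
Canola takes 20 to reach its cap of 20 → 64 left.
Give Oats 19 to hit its cap of 19 → 45 left.
Give Barley 19 to hit its cap of 19 → 26 left.
Peas takes 14 to reach its cap of 14 → 12 left.
Lentils: +6 to 6 (cap) → 6 left.
Only 6 left; Cotton takes them to reach 6.
Total = 22×19 + 20×19 + 6×6 + 7×14 + 4×6 + 23×20 = 1416.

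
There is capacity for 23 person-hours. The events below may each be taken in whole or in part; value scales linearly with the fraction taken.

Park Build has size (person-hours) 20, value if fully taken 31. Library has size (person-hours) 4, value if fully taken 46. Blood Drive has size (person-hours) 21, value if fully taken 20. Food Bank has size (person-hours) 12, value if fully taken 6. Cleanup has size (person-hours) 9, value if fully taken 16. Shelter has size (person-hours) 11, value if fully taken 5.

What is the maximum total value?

Sort by value density: Library 46/4≈11.5, Cleanup 16/9≈1.78, Park Build 31/20≈1.55, Blood Drive 20/21≈0.952, Food Bank 6/12≈0.5, Shelter 5/11≈0.455.
Take all of Library (4 person-hours, value 46) → 19 person-hours left.
Cleanup: take in full, 9 person-hours for value 16 → 10 left.
Fill the last 10 person-hours with part of Park Build: 10/20 of it earns 15.5.
Total value = 77.5.

77.5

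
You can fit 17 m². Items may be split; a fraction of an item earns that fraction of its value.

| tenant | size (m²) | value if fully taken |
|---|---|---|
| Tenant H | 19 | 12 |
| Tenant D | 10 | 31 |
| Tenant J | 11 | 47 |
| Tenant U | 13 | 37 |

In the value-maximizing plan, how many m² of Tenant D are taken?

6

Rank by value-to-size ratio: Tenant J 47/11≈4.27, Tenant D 31/10≈3.1, Tenant U 37/13≈2.85, Tenant H 12/19≈0.632.
Take all of Tenant J (11 m², value 47) → 6 m² left.
Only 6 m² remain; take 6/10 of Tenant D for value 31×6/10 = 18.6.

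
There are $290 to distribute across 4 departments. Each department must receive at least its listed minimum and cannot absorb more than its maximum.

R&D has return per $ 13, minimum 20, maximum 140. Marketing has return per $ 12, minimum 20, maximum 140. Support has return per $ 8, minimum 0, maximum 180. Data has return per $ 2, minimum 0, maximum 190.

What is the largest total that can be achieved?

Meeting every minimum uses 20+20+0+0 = 40 $, leaving 250.
Rank by return per $: R&D 13 > Marketing 12 > Support 8 > Data 2.
R&D takes 120 more to reach its cap of 140 → 130 left.
Marketing: +120 to 140 (cap) → 10 left.
Support: +10 (room for 180) → 10. Pool exhausted.
Total = 13×140 + 12×140 + 8×10 = 3580.

3580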